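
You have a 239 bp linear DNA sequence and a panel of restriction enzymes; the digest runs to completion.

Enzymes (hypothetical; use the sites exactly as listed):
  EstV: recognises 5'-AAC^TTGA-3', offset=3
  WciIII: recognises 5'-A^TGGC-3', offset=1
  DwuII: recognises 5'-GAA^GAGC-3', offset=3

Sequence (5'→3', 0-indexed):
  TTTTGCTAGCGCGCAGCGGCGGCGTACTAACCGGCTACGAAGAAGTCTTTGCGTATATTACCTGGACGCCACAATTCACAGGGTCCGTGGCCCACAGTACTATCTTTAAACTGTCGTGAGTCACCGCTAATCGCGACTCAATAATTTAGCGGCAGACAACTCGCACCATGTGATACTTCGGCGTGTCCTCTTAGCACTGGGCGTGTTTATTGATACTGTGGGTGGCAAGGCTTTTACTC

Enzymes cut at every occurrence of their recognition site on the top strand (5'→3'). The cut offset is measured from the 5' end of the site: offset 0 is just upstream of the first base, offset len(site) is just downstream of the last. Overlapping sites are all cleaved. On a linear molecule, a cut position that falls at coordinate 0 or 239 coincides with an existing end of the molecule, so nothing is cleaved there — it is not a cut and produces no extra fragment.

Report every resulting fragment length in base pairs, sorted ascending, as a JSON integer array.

Scan for sites:
  EstV (AACTTGA, off=3): no sites
  WciIII (ATGGC, off=1): no sites
  DwuII (GAAGAGC, off=3): no sites

All cut coordinates (distinct, sorted): ∅

Fragments:
  no cuts → one linear fragment of 239 bp

[239]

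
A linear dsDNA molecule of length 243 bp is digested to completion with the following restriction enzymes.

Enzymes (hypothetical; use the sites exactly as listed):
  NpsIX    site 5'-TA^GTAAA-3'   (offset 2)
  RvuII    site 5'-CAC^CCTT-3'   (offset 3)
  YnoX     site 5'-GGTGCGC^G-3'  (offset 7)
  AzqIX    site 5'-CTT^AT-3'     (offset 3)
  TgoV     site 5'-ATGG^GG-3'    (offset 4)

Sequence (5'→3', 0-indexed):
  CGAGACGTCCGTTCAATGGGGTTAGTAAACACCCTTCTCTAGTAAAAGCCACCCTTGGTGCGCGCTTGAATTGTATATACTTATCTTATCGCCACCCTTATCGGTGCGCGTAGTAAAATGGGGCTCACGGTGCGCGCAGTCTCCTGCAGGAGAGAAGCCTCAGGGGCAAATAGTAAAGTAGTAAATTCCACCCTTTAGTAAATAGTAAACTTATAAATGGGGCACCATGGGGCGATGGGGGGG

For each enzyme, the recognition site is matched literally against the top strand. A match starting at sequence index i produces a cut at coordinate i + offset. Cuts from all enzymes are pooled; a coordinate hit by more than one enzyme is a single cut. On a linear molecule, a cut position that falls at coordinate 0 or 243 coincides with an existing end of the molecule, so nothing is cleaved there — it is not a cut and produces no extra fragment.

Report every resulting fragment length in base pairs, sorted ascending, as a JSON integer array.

Per-enzyme occurrences:
  NpsIX TAGTAAA/2: at [22, 39, 110, 170, 178, 195, 202] ⇒ [24, 41, 112, 172, 180, 197, 204]
  RvuII CACCCTT/3: at [29, 49, 92, 188] ⇒ [32, 52, 95, 191]
  YnoX GGTGCGCG/7: at [56, 102, 128] ⇒ [63, 109, 135]
  AzqIX CTTAT/3: at [79, 84, 96, 209] ⇒ [82, 87, 99, 212]
  TgoV ATGGGG/4: at [15, 117, 216, 226, 234] ⇒ [19, 121, 220, 230, 238]

Pooled cuts: [19, 24, 32, 41, 52, 63, 82, 87, 95, 99, 109, 112, 121, 135, 172, 180, 191, 197, 204, 212, 220, 230, 238]

Fragments:
  [0,19): 19 bp
  [19,24): 5 bp
  [24,32): 8 bp
  [32,41): 9 bp
  [41,52): 11 bp
  [52,63): 11 bp
  [63,82): 19 bp
  [82,87): 5 bp
  [87,95): 8 bp
  [95,99): 4 bp
  [99,109): 10 bp
  [109,112): 3 bp
  [112,121): 9 bp
  [121,135): 14 bp
  [135,172): 37 bp
  [172,180): 8 bp
  [180,191): 11 bp
  [191,197): 6 bp
  [197,204): 7 bp
  [204,212): 8 bp
  [212,220): 8 bp
  [220,230): 10 bp
  [230,238): 8 bp
  [238,243): 5 bp

[3,4,5,5,5,6,7,8,8,8,8,8,8,9,9,10,10,11,11,11,14,19,19,37]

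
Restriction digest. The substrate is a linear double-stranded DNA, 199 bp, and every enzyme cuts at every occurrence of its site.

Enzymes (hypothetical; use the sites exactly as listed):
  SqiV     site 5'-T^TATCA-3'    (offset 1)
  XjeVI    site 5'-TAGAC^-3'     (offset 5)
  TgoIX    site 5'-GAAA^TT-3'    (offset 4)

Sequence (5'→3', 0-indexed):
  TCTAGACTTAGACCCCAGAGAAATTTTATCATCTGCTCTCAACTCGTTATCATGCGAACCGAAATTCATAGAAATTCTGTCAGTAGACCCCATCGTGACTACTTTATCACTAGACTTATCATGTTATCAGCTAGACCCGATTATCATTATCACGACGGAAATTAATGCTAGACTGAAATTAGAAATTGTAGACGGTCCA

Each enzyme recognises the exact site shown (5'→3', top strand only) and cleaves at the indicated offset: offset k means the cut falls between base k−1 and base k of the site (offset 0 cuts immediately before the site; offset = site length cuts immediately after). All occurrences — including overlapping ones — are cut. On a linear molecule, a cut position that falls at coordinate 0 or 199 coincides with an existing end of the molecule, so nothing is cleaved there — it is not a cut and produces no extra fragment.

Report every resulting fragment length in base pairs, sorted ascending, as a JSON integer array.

Scan for sites:
  SqiV (TTATCA, off=1): starts [25, 46, 103, 115, 123, 140, 146] → cuts [26, 47, 104, 116, 124, 141, 147]
  XjeVI (TAGAC, off=5): starts [2, 8, 83, 110, 131, 168, 188] → cuts [7, 13, 88, 115, 136, 173, 193]
  TgoIX (GAAATT, off=4): starts [19, 60, 70, 157, 174, 181] → cuts [23, 64, 74, 161, 178, 185]

All cut coordinates (distinct, sorted): [7, 13, 23, 26, 47, 64, 74, 88, 104, 115, 116, 124, 136, 141, 147, 161, 173, 178, 185, 193]

Fragments:
  [0,7): 7 bp
  [7,13): 6 bp
  [13,23): 10 bp
  [23,26): 3 bp
  [26,47): 21 bp
  [47,64): 17 bp
  [64,74): 10 bp
  [74,88): 14 bp
  [88,104): 16 bp
  [104,115): 11 bp
  [115,116): 1 bp
  [116,124): 8 bp
  [124,136): 12 bp
  [136,141): 5 bp
  [141,147): 6 bp
  [147,161): 14 bp
  [161,173): 12 bp
  [173,178): 5 bp
  [178,185): 7 bp
  [185,193): 8 bp
  [193,199): 6 bp

[1,3,5,5,6,6,6,7,7,8,8,10,10,11,12,12,14,14,16,17,21]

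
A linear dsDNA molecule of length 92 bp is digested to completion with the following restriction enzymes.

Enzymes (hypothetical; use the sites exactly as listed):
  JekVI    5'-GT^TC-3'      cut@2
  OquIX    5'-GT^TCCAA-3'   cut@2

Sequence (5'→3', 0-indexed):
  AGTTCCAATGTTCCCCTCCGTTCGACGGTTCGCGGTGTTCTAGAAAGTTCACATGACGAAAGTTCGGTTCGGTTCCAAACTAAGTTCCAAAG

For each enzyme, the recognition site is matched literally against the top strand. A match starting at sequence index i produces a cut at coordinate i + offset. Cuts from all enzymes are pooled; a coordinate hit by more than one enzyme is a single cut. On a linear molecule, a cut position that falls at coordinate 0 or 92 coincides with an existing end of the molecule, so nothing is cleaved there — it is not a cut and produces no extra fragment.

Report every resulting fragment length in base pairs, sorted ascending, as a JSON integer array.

[3,5,5,7,8,8,9,10,10,12,15]

Scan for sites:
  JekVI GTTC/2: at [1, 9, 19, 27, 36, 46, 61, 66, 71, 83] ⇒ [3, 11, 21, 29, 38, 48, 63, 68, 73, 85]
  OquIX GTTCCAA/2: at [1, 71, 83] ⇒ [3, 73, 85]

Pooled cuts: [3, 11, 21, 29, 38, 48, 63, 68, 73, 85]

Fragments:
  [0,3): 3 bp
  [3,11): 8 bp
  [11,21): 10 bp
  [21,29): 8 bp
  [29,38): 9 bp
  [38,48): 10 bp
  [48,63): 15 bp
  [63,68): 5 bp
  [68,73): 5 bp
  [73,85): 12 bp
  [85,92): 7 bp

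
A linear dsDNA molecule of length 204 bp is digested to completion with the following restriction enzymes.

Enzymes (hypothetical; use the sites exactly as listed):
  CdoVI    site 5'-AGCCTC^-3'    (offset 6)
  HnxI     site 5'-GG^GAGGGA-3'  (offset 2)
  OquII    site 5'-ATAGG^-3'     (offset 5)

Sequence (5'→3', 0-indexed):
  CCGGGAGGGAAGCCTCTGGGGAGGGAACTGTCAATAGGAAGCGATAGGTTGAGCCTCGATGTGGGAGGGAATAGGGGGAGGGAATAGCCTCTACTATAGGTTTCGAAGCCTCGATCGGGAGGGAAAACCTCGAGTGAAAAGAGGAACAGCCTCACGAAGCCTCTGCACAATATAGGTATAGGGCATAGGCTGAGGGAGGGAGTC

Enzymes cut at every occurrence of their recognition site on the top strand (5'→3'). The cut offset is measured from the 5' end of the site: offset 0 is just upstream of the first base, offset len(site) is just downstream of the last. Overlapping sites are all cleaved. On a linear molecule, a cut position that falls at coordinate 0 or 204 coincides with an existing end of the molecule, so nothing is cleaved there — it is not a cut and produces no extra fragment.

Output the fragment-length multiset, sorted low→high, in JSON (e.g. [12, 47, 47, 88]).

Per-enzyme occurrences:
  CdoVI AGCCTC/6: at [10, 51, 85, 106, 147, 157] ⇒ [16, 57, 91, 112, 153, 163]
  HnxI GGGAGGGA/2: at [2, 18, 62, 75, 116, 193] ⇒ [4, 20, 64, 77, 118, 195]
  OquII ATAGG/5: at [33, 43, 70, 95, 171, 177, 184] ⇒ [38, 48, 75, 100, 176, 182, 189]

Pooled cuts: [4, 16, 20, 38, 48, 57, 64, 75, 77, 91, 100, 112, 118, 153, 163, 176, 182, 189, 195]

Fragment lengths:
  [0,4): 4 bp
  [4,16): 12 bp
  [16,20): 4 bp
  [20,38): 18 bp
  [38,48): 10 bp
  [48,57): 9 bp
  [57,64): 7 bp
  [64,75): 11 bp
  [75,77): 2 bp
  [77,91): 14 bp
  [91,100): 9 bp
  [100,112): 12 bp
  [112,118): 6 bp
  [118,153): 35 bp
  [153,163): 10 bp
  [163,176): 13 bp
  [176,182): 6 bp
  [182,189): 7 bp
  [189,195): 6 bp
  [195,204): 9 bp

[2,4,4,6,6,6,7,7,9,9,9,10,10,11,12,12,13,14,18,35]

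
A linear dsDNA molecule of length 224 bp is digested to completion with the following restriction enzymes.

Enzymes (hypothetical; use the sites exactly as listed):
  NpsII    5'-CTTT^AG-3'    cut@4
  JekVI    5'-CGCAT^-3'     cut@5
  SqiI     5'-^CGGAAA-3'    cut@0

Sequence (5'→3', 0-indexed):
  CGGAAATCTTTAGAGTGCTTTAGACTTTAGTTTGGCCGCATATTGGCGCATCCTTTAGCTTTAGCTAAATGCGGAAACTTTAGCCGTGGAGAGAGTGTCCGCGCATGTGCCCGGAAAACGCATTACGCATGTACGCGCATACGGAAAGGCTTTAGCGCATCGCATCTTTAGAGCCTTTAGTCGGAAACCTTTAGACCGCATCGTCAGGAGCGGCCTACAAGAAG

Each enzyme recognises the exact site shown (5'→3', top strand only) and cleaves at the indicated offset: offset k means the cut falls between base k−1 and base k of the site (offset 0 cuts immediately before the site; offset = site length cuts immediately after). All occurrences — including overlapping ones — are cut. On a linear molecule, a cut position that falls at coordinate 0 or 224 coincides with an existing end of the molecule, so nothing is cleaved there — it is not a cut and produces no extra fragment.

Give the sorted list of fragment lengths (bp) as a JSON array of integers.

Scan for sites:
  NpsII (CTTTAG, off=4): starts [7, 17, 24, 52, 58, 77, 149, 165, 174, 188] → cuts [11, 21, 28, 56, 62, 81, 153, 169, 178, 192]
  JekVI (CGCAT, off=5): starts [36, 46, 101, 118, 125, 135, 155, 160, 196] → cuts [41, 51, 106, 123, 130, 140, 160, 165, 201]
  SqiI (CGGAAA, off=0): starts [0, 71, 111, 141, 181] → cuts [71, 111, 141, 181] (position 0 is a terminus of the linear molecule — no cut)

Pooled cuts: [11, 21, 28, 41, 51, 56, 62, 71, 81, 106, 111, 123, 130, 140, 141, 153, 160, 165, 169, 178, 181, 192, 201]

Fragment lengths:
  [0,11): 11 bp
  [11,21): 10 bp
  [21,28): 7 bp
  [28,41): 13 bp
  [41,51): 10 bp
  [51,56): 5 bp
  [56,62): 6 bp
  [62,71): 9 bp
  [71,81): 10 bp
  [81,106): 25 bp
  [106,111): 5 bp
  [111,123): 12 bp
  [123,130): 7 bp
  [130,140): 10 bp
  [140,141): 1 bp
  [141,153): 12 bp
  [153,160): 7 bp
  [160,165): 5 bp
  [165,169): 4 bp
  [169,178): 9 bp
  [178,181): 3 bp
  [181,192): 11 bp
  [192,201): 9 bp
  [201,224): 23 bp

[1,3,4,5,5,5,6,7,7,7,9,9,9,10,10,10,10,11,11,12,12,13,23,25]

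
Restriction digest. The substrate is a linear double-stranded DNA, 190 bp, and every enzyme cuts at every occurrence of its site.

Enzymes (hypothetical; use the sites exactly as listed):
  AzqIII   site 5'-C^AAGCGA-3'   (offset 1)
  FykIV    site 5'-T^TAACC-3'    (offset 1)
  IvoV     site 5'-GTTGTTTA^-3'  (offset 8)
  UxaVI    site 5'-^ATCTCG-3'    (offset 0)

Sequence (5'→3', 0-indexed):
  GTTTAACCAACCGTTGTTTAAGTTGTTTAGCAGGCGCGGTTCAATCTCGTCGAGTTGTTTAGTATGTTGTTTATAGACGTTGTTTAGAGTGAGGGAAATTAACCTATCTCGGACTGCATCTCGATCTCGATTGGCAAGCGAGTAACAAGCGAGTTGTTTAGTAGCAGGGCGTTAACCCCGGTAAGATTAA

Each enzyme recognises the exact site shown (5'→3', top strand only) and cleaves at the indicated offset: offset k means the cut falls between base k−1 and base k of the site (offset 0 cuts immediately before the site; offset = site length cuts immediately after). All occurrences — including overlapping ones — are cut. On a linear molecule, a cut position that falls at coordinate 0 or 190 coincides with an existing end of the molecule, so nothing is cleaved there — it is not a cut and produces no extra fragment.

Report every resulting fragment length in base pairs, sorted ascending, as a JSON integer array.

[3,6,6,9,11,12,12,12,12,13,13,14,14,17,18,18]

Per-enzyme occurrences:
  AzqIII (CAAGCGA, off=1): starts [134, 145] → cuts [135, 146]
  FykIV (TTAACC, off=1): starts [2, 98, 171] → cuts [3, 99, 172]
  IvoV (GTTGTTTA, off=8): starts [12, 21, 53, 65, 78, 152] → cuts [20, 29, 61, 73, 86, 160]
  UxaVI (ATCTCG, off=0): starts [43, 105, 117, 123] → cuts [43, 105, 117, 123]

Pooled cuts: [3, 20, 29, 43, 61, 73, 86, 99, 105, 117, 123, 135, 146, 160, 172]

Fragments:
  [0,3): 3 bp
  [3,20): 17 bp
  [20,29): 9 bp
  [29,43): 14 bp
  [43,61): 18 bp
  [61,73): 12 bp
  [73,86): 13 bp
  [86,99): 13 bp
  [99,105): 6 bp
  [105,117): 12 bp
  [117,123): 6 bp
  [123,135): 12 bp
  [135,146): 11 bp
  [146,160): 14 bp
  [160,172): 12 bp
  [172,190): 18 bp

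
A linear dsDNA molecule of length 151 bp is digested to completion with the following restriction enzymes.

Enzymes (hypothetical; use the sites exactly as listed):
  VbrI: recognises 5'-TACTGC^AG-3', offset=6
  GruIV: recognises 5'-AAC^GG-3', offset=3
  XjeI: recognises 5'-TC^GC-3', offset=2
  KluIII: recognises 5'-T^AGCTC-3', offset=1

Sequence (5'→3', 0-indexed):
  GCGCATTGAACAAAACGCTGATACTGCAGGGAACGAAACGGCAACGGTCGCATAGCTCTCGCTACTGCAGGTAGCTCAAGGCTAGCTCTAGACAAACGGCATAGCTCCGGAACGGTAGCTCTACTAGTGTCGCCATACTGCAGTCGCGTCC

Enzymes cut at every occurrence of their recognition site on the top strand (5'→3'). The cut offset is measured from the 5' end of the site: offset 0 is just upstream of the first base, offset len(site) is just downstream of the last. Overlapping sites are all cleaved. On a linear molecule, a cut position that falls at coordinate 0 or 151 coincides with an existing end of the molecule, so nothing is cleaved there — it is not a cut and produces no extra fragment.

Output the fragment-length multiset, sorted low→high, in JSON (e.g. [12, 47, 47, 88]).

[3,4,4,4,4,5,6,6,7,8,10,11,11,12,14,15,27]

Per-enzyme occurrences:
  VbrI TACTGCAG/6: at [21, 62, 135] ⇒ [27, 68, 141]
  GruIV AACGG/3: at [36, 42, 94, 110] ⇒ [39, 45, 97, 113]
  XjeI TCGC/2: at [47, 58, 129, 143] ⇒ [49, 60, 131, 145]
  KluIII TAGCTC/1: at [52, 71, 82, 101, 115] ⇒ [53, 72, 83, 102, 116]

Pooled cuts: [27, 39, 45, 49, 53, 60, 68, 72, 83, 97, 102, 113, 116, 131, 141, 145]

Fragments:
  [0,27): 27 bp
  [27,39): 12 bp
  [39,45): 6 bp
  [45,49): 4 bp
  [49,53): 4 bp
  [53,60): 7 bp
  [60,68): 8 bp
  [68,72): 4 bp
  [72,83): 11 bp
  [83,97): 14 bp
  [97,102): 5 bp
  [102,113): 11 bp
  [113,116): 3 bp
  [116,131): 15 bp
  [131,141): 10 bp
  [141,145): 4 bp
  [145,151): 6 bp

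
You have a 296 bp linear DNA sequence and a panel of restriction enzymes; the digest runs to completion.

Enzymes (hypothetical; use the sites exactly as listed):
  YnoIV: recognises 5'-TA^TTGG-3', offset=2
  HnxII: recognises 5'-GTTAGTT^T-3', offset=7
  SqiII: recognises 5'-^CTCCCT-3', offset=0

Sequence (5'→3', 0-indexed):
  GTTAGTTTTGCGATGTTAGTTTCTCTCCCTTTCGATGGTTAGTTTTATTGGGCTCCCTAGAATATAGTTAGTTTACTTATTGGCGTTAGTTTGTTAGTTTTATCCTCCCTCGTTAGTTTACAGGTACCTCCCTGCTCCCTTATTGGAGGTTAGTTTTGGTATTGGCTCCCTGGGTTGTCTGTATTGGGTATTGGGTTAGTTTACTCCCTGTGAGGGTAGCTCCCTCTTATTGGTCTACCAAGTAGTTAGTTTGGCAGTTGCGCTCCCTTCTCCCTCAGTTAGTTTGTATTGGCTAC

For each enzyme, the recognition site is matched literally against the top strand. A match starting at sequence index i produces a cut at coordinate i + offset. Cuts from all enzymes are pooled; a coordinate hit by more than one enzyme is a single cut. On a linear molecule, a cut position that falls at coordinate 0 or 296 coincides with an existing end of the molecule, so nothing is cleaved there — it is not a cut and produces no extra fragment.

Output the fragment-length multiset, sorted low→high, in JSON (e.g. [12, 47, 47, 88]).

Per-enzyme occurrences:
  YnoIV (TATTGG, off=2): starts [45, 77, 140, 159, 181, 188, 227, 286] → cuts [47, 79, 142, 161, 183, 190, 229, 288]
  HnxII (GTTAGTTT, off=7): starts [0, 14, 37, 66, 84, 92, 111, 148, 194, 244, 277] → cuts [7, 21, 44, 73, 91, 99, 118, 155, 201, 251, 284]
  SqiII (CTCCCT, off=0): starts [24, 52, 104, 127, 134, 165, 203, 219, 262, 269] → cuts [24, 52, 104, 127, 134, 165, 203, 219, 262, 269]

Pooled cuts: [7, 21, 24, 44, 47, 52, 73, 79, 91, 99, 104, 118, 127, 134, 142, 155, 161, 165, 183, 190, 201, 203, 219, 229, 251, 262, 269, 284, 288]

Fragments:
  [0,7): 7 bp
  [7,21): 14 bp
  [21,24): 3 bp
  [24,44): 20 bp
  [44,47): 3 bp
  [47,52): 5 bp
  [52,73): 21 bp
  [73,79): 6 bp
  [79,91): 12 bp
  [91,99): 8 bp
  [99,104): 5 bp
  [104,118): 14 bp
  [118,127): 9 bp
  [127,134): 7 bp
  [134,142): 8 bp
  [142,155): 13 bp
  [155,161): 6 bp
  [161,165): 4 bp
  [165,183): 18 bp
  [183,190): 7 bp
  [190,201): 11 bp
  [201,203): 2 bp
  [203,219): 16 bp
  [219,229): 10 bp
  [229,251): 22 bp
  [251,262): 11 bp
  [262,269): 7 bp
  [269,284): 15 bp
  [284,288): 4 bp
  [288,296): 8 bp

[2,3,3,4,4,5,5,6,6,7,7,7,7,8,8,8,9,10,11,11,12,13,14,14,15,16,18,20,21,22]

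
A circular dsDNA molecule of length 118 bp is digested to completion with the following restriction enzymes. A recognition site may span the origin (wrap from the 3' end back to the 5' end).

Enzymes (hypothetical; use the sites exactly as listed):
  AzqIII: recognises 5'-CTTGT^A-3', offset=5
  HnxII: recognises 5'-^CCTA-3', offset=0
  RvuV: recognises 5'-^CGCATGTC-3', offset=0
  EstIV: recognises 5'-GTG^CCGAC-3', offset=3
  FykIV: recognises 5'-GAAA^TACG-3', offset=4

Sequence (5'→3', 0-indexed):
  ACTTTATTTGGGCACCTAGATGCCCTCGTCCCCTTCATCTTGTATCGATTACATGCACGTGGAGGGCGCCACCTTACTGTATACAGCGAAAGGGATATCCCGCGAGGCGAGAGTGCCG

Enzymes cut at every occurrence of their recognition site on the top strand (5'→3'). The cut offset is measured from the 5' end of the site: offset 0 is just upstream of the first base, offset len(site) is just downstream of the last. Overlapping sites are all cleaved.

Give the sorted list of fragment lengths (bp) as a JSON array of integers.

[17,29,72]

Per-enzyme occurrences:
  AzqIII (CTTGTA, off=5): starts [38] → cuts [43]
  HnxII (CCTA, off=0): starts [14] → cuts [14]
  RvuV (CGCATGTC, off=0): no sites
  EstIV (GTGCCGAC, off=3): starts [112] → cuts [115]
  FykIV (GAAATACG, off=4): no sites

Pooled cuts: [14, 43, 115]

Fragments:
  14→43: 29 bp
  43→115: 72 bp
  115→14 (wrap): 118-115+14 = 17 bp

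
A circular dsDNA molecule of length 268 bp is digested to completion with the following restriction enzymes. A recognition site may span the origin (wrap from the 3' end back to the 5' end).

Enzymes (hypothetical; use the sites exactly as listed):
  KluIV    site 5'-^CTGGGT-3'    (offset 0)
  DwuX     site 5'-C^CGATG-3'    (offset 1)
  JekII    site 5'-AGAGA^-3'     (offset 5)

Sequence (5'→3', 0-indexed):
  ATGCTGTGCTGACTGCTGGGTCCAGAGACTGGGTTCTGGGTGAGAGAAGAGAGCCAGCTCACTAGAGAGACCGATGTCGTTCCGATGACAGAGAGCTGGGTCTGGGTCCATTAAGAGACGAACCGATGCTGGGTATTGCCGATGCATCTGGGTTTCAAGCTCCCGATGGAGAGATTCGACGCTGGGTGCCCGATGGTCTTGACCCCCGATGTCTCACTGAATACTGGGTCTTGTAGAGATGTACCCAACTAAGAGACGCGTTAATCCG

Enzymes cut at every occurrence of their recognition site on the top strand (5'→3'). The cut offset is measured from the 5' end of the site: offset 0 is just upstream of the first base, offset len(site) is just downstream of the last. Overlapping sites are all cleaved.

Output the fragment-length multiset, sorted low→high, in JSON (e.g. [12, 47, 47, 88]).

[1,1,2,5,5,5,6,7,7,8,9,10,11,11,11,12,12,13,16,16,16,16,17,17,17,17]

Scan for sites:
  KluIV CTGGGT/0: at [15, 28, 35, 95, 101, 128, 147, 181, 223] ⇒ [15, 28, 35, 95, 101, 128, 147, 181, 223]
  DwuX CCGATG/1: at [70, 81, 122, 138, 162, 189, 205, 265] ⇒ [71, 82, 123, 139, 163, 190, 206, 266]
  JekII AGAGA/5: at [23, 42, 47, 63, 65, 89, 113, 169, 234, 251] ⇒ [28, 47, 52, 68, 70, 94, 118, 174, 239, 256]

All cut coordinates (distinct, sorted): [15, 28, 35, 47, 52, 68, 70, 71, 82, 94, 95, 101, 118, 123, 128, 139, 147, 163, 174, 181, 190, 206, 223, 239, 256, 266]

Fragment lengths:
  15→28: 13 bp
  28→35: 7 bp
  35→47: 12 bp
  47→52: 5 bp
  52→68: 16 bp
  68→70: 2 bp
  70→71: 1 bp
  71→82: 11 bp
  82→94: 12 bp
  94→95: 1 bp
  95→101: 6 bp
  101→118: 17 bp
  118→123: 5 bp
  123→128: 5 bp
  128→139: 11 bp
  139→147: 8 bp
  147→163: 16 bp
  163→174: 11 bp
  174→181: 7 bp
  181→190: 9 bp
  190→206: 16 bp
  206→223: 17 bp
  223→239: 16 bp
  239→256: 17 bp
  256→266: 10 bp
  266→15 (wrap): 268-266+15 = 17 bp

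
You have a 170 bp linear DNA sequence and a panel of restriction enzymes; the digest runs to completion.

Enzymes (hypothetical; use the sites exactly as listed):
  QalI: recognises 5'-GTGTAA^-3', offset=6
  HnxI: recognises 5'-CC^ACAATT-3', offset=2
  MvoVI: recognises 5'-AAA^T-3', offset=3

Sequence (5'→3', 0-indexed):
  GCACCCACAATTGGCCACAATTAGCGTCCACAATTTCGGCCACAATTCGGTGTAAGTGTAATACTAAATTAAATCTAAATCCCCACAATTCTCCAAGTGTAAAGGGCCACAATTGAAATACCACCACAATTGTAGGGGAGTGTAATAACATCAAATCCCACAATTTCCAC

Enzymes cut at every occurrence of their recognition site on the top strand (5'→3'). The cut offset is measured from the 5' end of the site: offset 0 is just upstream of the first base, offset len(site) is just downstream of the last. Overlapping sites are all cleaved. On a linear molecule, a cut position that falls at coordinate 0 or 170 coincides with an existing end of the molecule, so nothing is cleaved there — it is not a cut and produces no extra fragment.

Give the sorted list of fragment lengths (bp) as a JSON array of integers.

Per-enzyme occurrences:
  QalI GTGTAA/6: at [49, 55, 96, 139] ⇒ [55, 61, 102, 145]
  HnxI CCACAATT/2: at [4, 14, 27, 39, 82, 106, 123, 157] ⇒ [6, 16, 29, 41, 84, 108, 125, 159]
  MvoVI AAAT/3: at [65, 70, 76, 115, 152] ⇒ [68, 73, 79, 118, 155]

All cut coordinates (distinct, sorted): [6, 16, 29, 41, 55, 61, 68, 73, 79, 84, 102, 108, 118, 125, 145, 155, 159]

Fragment lengths:
  [0,6): 6 bp
  [6,16): 10 bp
  [16,29): 13 bp
  [29,41): 12 bp
  [41,55): 14 bp
  [55,61): 6 bp
  [61,68): 7 bp
  [68,73): 5 bp
  [73,79): 6 bp
  [79,84): 5 bp
  [84,102): 18 bp
  [102,108): 6 bp
  [108,118): 10 bp
  [118,125): 7 bp
  [125,145): 20 bp
  [145,155): 10 bp
  [155,159): 4 bp
  [159,170): 11 bp

[4,5,5,6,6,6,6,7,7,10,10,10,11,12,13,14,18,20]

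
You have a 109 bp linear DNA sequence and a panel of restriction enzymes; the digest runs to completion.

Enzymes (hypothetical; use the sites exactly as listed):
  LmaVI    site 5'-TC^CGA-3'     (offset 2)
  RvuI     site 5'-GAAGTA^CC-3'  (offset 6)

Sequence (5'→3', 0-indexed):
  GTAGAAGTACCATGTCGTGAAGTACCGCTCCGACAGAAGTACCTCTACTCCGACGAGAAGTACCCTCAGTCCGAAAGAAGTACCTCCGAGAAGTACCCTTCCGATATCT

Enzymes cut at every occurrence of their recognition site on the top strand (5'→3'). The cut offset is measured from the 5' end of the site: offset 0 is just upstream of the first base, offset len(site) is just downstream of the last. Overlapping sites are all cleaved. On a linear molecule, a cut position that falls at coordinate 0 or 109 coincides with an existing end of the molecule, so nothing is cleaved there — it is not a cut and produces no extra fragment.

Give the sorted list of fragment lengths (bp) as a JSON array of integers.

[4,6,6,8,9,9,9,9,11,11,12,15]

Site scan:
  LmaVI TCCGA/2: at [28, 48, 69, 84, 99] ⇒ [30, 50, 71, 86, 101]
  RvuI GAAGTACC/6: at [3, 18, 35, 56, 76, 89] ⇒ [9, 24, 41, 62, 82, 95]

Pooled cuts: [9, 24, 30, 41, 50, 62, 71, 82, 86, 95, 101]

Fragments:
  [0,9): 9 bp
  [9,24): 15 bp
  [24,30): 6 bp
  [30,41): 11 bp
  [41,50): 9 bp
  [50,62): 12 bp
  [62,71): 9 bp
  [71,82): 11 bp
  [82,86): 4 bp
  [86,95): 9 bp
  [95,101): 6 bp
  [101,109): 8 bp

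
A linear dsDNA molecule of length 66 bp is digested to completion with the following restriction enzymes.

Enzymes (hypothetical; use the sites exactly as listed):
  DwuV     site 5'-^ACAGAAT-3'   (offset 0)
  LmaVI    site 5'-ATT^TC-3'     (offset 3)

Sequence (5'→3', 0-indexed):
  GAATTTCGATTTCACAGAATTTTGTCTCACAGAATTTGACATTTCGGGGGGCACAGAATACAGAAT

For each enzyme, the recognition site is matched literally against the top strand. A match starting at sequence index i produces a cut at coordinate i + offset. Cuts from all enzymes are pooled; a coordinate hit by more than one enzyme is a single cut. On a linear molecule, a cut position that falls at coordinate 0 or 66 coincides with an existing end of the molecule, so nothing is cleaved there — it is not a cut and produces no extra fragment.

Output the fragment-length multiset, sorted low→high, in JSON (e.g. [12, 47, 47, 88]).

[2,5,6,7,7,9,15,15]

Per-enzyme occurrences:
  DwuV (ACAGAAT, off=0): starts [13, 28, 52, 59] → cuts [13, 28, 52, 59]
  LmaVI (ATTTC, off=3): starts [2, 8, 40] → cuts [5, 11, 43]

Pooled cuts: [5, 11, 13, 28, 43, 52, 59]

Fragment lengths:
  [0,5): 5 bp
  [5,11): 6 bp
  [11,13): 2 bp
  [13,28): 15 bp
  [28,43): 15 bp
  [43,52): 9 bp
  [52,59): 7 bp
  [59,66): 7 bp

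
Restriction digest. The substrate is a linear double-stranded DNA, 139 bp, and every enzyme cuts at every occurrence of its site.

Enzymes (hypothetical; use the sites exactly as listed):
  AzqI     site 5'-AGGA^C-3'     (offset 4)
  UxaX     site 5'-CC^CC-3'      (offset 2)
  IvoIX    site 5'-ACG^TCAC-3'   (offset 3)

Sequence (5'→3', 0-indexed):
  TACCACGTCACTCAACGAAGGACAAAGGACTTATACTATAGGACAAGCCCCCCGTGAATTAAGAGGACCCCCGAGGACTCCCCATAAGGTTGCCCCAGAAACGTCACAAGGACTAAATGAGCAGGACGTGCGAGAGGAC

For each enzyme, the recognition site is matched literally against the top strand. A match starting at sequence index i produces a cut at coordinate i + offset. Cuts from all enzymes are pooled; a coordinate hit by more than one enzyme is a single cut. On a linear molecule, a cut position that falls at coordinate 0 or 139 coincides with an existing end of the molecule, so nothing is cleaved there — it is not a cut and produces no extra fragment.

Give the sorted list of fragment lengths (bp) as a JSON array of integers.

[1,1,1,1,2,4,6,7,7,7,9,9,12,13,14,14,15,16]

Per-enzyme occurrences:
  AzqI AGGAC/4: at [18, 25, 39, 63, 73, 108, 122, 134] ⇒ [22, 29, 43, 67, 77, 112, 126, 138]
  UxaX CCCC/2: at [47, 48, 49, 67, 68, 79, 92] ⇒ [49, 50, 51, 69, 70, 81, 94]
  IvoIX ACGTCAC/3: at [4, 100] ⇒ [7, 103]

All cut coordinates (distinct, sorted): [7, 22, 29, 43, 49, 50, 51, 67, 69, 70, 77, 81, 94, 103, 112, 126, 138]

Fragments:
  [0,7): 7 bp
  [7,22): 15 bp
  [22,29): 7 bp
  [29,43): 14 bp
  [43,49): 6 bp
  [49,50): 1 bp
  [50,51): 1 bp
  [51,67): 16 bp
  [67,69): 2 bp
  [69,70): 1 bp
  [70,77): 7 bp
  [77,81): 4 bp
  [81,94): 13 bp
  [94,103): 9 bp
  [103,112): 9 bp
  [112,126): 14 bp
  [126,138): 12 bp
  [138,139): 1 bp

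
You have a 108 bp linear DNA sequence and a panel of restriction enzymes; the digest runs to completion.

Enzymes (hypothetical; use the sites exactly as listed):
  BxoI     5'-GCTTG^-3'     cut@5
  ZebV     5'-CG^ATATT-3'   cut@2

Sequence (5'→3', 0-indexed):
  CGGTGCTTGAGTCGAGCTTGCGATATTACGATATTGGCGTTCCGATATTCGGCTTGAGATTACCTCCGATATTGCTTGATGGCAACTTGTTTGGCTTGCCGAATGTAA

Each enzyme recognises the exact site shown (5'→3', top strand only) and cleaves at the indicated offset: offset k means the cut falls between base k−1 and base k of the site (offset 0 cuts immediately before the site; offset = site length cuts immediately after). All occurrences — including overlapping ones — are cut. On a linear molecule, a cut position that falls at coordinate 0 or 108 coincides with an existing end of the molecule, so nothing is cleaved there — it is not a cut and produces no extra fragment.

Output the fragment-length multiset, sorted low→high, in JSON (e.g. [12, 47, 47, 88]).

Site scan:
  BxoI GCTTG/5: at [4, 15, 51, 73, 93] ⇒ [9, 20, 56, 78, 98]
  ZebV CGATATT/2: at [20, 28, 42, 66] ⇒ [22, 30, 44, 68]

Pooled cuts: [9, 20, 22, 30, 44, 56, 68, 78, 98]

Fragment lengths:
  [0,9): 9 bp
  [9,20): 11 bp
  [20,22): 2 bp
  [22,30): 8 bp
  [30,44): 14 bp
  [44,56): 12 bp
  [56,68): 12 bp
  [68,78): 10 bp
  [78,98): 20 bp
  [98,108): 10 bp

[2,8,9,10,10,11,12,12,14,20]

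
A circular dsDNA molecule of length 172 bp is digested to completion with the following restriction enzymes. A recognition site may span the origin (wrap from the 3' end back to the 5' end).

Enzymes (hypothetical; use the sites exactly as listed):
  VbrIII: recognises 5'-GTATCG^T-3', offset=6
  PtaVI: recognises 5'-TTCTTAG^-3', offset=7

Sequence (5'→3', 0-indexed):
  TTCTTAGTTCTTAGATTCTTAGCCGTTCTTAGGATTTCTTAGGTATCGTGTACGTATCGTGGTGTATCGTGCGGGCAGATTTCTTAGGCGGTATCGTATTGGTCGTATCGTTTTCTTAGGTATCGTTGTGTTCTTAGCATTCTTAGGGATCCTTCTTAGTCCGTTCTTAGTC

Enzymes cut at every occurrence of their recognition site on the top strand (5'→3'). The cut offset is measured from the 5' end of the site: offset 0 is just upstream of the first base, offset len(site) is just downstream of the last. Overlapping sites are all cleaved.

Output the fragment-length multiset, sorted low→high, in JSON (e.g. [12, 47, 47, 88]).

[6,6,7,8,9,9,9,9,10,10,10,11,11,12,13,14,18]

Scan for sites:
  VbrIII (GTATCGT, off=6): starts [42, 53, 63, 90, 104, 119] → cuts [48, 59, 69, 96, 110, 125]
  PtaVI (TTCTTAG, off=7): starts [0, 7, 15, 25, 35, 80, 112, 130, 139, 152, 163] → cuts [7, 14, 22, 32, 42, 87, 119, 137, 146, 159, 170]

All cut coordinates (distinct, sorted): [7, 14, 22, 32, 42, 48, 59, 69, 87, 96, 110, 119, 125, 137, 146, 159, 170]

Fragment lengths:
  7→14: 7 bp
  14→22: 8 bp
  22→32: 10 bp
  32→42: 10 bp
  42→48: 6 bp
  48→59: 11 bp
  59→69: 10 bp
  69→87: 18 bp
  87→96: 9 bp
  96→110: 14 bp
  110→119: 9 bp
  119→125: 6 bp
  125→137: 12 bp
  137→146: 9 bp
  146→159: 13 bp
  159→170: 11 bp
  170→7 (wrap): 172-170+7 = 9 bp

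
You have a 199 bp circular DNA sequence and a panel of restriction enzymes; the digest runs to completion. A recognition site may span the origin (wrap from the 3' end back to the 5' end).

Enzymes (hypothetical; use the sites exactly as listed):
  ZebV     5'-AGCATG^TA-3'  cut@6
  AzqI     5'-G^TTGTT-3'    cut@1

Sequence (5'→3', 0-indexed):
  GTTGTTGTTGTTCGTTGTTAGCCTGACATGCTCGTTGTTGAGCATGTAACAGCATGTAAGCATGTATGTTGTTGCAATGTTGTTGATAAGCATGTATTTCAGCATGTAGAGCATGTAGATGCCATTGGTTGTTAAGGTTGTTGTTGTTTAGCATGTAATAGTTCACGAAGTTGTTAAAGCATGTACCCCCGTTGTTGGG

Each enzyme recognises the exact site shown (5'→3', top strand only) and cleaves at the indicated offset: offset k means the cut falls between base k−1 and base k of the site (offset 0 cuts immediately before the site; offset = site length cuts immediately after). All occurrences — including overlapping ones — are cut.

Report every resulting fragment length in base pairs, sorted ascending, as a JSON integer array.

Site scan:
  ZebV (AGCATGTA, off=6): starts [40, 50, 58, 88, 100, 109, 149, 177] → cuts [46, 56, 64, 94, 106, 115, 155, 183]
  AzqI (GTTGTT, off=1): starts [0, 3, 6, 13, 33, 67, 78, 127, 136, 139, 142, 169, 190] → cuts [1, 4, 7, 14, 34, 68, 79, 128, 137, 140, 143, 170, 191]

Pooled cuts: [1, 4, 7, 14, 34, 46, 56, 64, 68, 79, 94, 106, 115, 128, 137, 140, 143, 155, 170, 183, 191]

Fragment lengths:
  1→4: 3 bp
  4→7: 3 bp
  7→14: 7 bp
  14→34: 20 bp
  34→46: 12 bp
  46→56: 10 bp
  56→64: 8 bp
  64→68: 4 bp
  68→79: 11 bp
  79→94: 15 bp
  94→106: 12 bp
  106→115: 9 bp
  115→128: 13 bp
  128→137: 9 bp
  137→140: 3 bp
  140→143: 3 bp
  143→155: 12 bp
  155→170: 15 bp
  170→183: 13 bp
  183→191: 8 bp
  191→1 (wrap): 199-191+1 = 9 bp

[3,3,3,3,4,7,8,8,9,9,9,10,11,12,12,12,13,13,15,15,20]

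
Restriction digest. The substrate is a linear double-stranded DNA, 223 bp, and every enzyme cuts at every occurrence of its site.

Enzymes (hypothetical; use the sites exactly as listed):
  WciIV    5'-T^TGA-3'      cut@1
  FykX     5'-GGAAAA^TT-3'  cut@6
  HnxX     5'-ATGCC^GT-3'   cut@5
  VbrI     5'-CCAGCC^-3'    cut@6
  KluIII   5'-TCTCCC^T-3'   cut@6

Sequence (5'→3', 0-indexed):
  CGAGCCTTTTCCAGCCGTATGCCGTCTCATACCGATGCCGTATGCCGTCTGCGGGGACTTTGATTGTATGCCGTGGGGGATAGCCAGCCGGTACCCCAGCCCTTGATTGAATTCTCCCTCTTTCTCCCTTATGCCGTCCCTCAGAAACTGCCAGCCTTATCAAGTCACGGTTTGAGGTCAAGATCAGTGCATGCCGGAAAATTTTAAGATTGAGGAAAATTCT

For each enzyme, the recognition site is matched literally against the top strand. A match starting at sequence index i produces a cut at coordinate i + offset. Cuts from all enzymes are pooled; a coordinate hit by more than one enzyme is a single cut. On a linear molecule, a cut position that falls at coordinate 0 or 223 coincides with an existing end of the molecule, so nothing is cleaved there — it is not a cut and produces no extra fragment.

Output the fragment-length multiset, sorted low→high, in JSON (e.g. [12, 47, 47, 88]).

[2,4,4,7,7,7,9,9,10,11,12,12,14,16,16,16,17,21,29]

Per-enzyme occurrences:
  WciIV (TTGA, off=1): starts [59, 102, 106, 171, 209] → cuts [60, 103, 107, 172, 210]
  FykX (GGAAAATT, off=6): starts [195, 213] → cuts [201, 219]
  HnxX (ATGCCGT, off=5): starts [18, 34, 41, 67, 130] → cuts [23, 39, 46, 72, 135]
  VbrI (CCAGCC, off=6): starts [10, 83, 95, 150] → cuts [16, 89, 101, 156]
  KluIII (TCTCCCT, off=6): starts [112, 122] → cuts [118, 128]

Pooled cuts: [16, 23, 39, 46, 60, 72, 89, 101, 103, 107, 118, 128, 135, 156, 172, 201, 210, 219]

Fragment lengths:
  [0,16): 16 bp
  [16,23): 7 bp
  [23,39): 16 bp
  [39,46): 7 bp
  [46,60): 14 bp
  [60,72): 12 bp
  [72,89): 17 bp
  [89,101): 12 bp
  [101,103): 2 bp
  [103,107): 4 bp
  [107,118): 11 bp
  [118,128): 10 bp
  [128,135): 7 bp
  [135,156): 21 bp
  [156,172): 16 bp
  [172,201): 29 bp
  [201,210): 9 bp
  [210,219): 9 bp
  [219,223): 4 bp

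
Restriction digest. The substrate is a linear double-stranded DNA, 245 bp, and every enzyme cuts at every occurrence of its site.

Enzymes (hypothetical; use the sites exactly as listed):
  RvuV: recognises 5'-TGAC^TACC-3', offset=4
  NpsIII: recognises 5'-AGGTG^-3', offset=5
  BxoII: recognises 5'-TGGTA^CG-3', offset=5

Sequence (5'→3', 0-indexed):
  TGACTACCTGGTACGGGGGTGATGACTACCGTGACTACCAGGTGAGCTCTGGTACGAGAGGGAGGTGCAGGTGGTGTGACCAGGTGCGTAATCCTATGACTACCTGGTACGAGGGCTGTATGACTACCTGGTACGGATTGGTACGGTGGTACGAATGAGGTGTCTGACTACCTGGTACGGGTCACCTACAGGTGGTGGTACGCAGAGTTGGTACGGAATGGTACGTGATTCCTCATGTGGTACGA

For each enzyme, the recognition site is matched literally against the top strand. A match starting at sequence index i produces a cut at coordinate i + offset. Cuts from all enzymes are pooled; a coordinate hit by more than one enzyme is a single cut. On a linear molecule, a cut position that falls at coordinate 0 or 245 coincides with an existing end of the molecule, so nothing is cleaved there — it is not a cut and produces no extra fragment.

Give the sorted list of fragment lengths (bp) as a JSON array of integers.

Per-enzyme occurrences:
  RvuV (TGACTACC, off=4): starts [0, 22, 31, 96, 120, 164] → cuts [4, 26, 35, 100, 124, 168]
  NpsIII (AGGTG, off=5): starts [39, 62, 68, 81, 157, 189] → cuts [44, 67, 73, 86, 162, 194]
  BxoII (TGGTACG, off=5): starts [8, 49, 104, 128, 138, 146, 172, 195, 208, 218, 237] → cuts [13, 54, 109, 133, 143, 151, 177, 200, 213, 223, 242]

All cut coordinates (distinct, sorted): [4, 13, 26, 35, 44, 54, 67, 73, 86, 100, 109, 124, 133, 143, 151, 162, 168, 177, 194, 200, 213, 223, 242]

Fragments:
  [0,4): 4 bp
  [4,13): 9 bp
  [13,26): 13 bp
  [26,35): 9 bp
  [35,44): 9 bp
  [44,54): 10 bp
  [54,67): 13 bp
  [67,73): 6 bp
  [73,86): 13 bp
  [86,100): 14 bp
  [100,109): 9 bp
  [109,124): 15 bp
  [124,133): 9 bp
  [133,143): 10 bp
  [143,151): 8 bp
  [151,162): 11 bp
  [162,168): 6 bp
  [168,177): 9 bp
  [177,194): 17 bp
  [194,200): 6 bp
  [200,213): 13 bp
  [213,223): 10 bp
  [223,242): 19 bp
  [242,245): 3 bp

[3,4,6,6,6,8,9,9,9,9,9,9,10,10,10,11,13,13,13,13,14,15,17,19]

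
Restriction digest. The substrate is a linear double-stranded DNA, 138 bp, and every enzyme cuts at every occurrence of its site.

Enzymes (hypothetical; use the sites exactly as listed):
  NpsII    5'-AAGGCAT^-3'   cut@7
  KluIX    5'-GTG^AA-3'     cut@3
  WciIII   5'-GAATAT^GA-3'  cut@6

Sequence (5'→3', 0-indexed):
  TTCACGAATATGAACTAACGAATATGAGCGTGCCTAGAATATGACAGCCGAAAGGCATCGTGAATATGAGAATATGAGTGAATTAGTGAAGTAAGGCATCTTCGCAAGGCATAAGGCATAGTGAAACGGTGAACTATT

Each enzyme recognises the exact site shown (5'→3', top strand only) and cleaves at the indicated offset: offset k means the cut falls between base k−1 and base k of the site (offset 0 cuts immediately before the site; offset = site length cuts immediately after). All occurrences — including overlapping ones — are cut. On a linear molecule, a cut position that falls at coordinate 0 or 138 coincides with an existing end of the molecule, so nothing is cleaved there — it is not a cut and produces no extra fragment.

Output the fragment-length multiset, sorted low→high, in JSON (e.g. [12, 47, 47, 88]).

Per-enzyme occurrences:
  NpsII (AAGGCAT, off=7): starts [51, 92, 105, 112] → cuts [58, 99, 112, 119]
  KluIX (GTGAA, off=3): starts [59, 77, 85, 120, 128] → cuts [62, 80, 88, 123, 131]
  WciIII (GAATATGA, off=6): starts [5, 19, 36, 61, 69] → cuts [11, 25, 42, 67, 75]

All cut coordinates (distinct, sorted): [11, 25, 42, 58, 62, 67, 75, 80, 88, 99, 112, 119, 123, 131]

Fragment lengths:
  [0,11): 11 bp
  [11,25): 14 bp
  [25,42): 17 bp
  [42,58): 16 bp
  [58,62): 4 bp
  [62,67): 5 bp
  [67,75): 8 bp
  [75,80): 5 bp
  [80,88): 8 bp
  [88,99): 11 bp
  [99,112): 13 bp
  [112,119): 7 bp
  [119,123): 4 bp
  [123,131): 8 bp
  [131,138): 7 bp

[4,4,5,5,7,7,8,8,8,11,11,13,14,16,17]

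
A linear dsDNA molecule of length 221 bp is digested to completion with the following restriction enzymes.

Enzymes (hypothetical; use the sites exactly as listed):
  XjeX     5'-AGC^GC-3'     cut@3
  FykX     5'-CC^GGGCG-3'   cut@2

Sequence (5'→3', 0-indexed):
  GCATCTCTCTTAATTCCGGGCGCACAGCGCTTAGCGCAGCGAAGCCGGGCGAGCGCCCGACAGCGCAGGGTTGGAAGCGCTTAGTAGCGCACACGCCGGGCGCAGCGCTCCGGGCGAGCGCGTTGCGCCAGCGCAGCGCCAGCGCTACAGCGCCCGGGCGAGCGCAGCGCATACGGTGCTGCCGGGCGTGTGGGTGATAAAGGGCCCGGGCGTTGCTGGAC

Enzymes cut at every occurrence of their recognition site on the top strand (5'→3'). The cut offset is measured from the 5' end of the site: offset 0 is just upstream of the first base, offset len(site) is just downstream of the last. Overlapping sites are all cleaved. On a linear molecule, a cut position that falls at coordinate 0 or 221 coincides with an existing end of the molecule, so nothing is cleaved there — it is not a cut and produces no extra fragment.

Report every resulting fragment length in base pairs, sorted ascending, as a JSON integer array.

[4,5,5,5,6,7,8,8,8,8,9,9,10,10,11,11,13,14,14,15,17,24]

Per-enzyme occurrences:
  XjeX (AGCGC, off=3): starts [25, 32, 51, 61, 75, 85, 103, 116, 129, 134, 140, 148, 160, 165] → cuts [28, 35, 54, 64, 78, 88, 106, 119, 132, 137, 143, 151, 163, 168]
  FykX (CCGGGCG, off=2): starts [15, 44, 95, 109, 153, 181, 205] → cuts [17, 46, 97, 111, 155, 183, 207]

Pooled cuts: [17, 28, 35, 46, 54, 64, 78, 88, 97, 106, 111, 119, 132, 137, 143, 151, 155, 163, 168, 183, 207]

Fragment lengths:
  [0,17): 17 bp
  [17,28): 11 bp
  [28,35): 7 bp
  [35,46): 11 bp
  [46,54): 8 bp
  [54,64): 10 bp
  [64,78): 14 bp
  [78,88): 10 bp
  [88,97): 9 bp
  [97,106): 9 bp
  [106,111): 5 bp
  [111,119): 8 bp
  [119,132): 13 bp
  [132,137): 5 bp
  [137,143): 6 bp
  [143,151): 8 bp
  [151,155): 4 bp
  [155,163): 8 bp
  [163,168): 5 bp
  [168,183): 15 bp
  [183,207): 24 bp
  [207,221): 14 bp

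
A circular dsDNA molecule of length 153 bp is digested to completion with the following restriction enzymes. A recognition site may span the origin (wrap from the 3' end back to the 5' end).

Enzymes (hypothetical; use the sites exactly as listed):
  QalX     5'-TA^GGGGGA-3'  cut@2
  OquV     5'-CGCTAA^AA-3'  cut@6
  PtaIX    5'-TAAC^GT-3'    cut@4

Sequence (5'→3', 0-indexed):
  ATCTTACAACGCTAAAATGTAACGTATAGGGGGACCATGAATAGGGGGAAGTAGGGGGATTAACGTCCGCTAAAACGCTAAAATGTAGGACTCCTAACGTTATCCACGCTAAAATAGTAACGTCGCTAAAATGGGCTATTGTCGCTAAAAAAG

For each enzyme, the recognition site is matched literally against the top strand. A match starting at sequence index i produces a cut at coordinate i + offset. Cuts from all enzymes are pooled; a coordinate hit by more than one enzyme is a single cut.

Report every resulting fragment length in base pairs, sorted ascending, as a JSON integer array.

Per-enzyme occurrences:
  QalX (TAGGGGGA, off=2): starts [26, 41, 51] → cuts [28, 43, 53]
  OquV (CGCTAAAA, off=6): starts [9, 67, 75, 106, 123, 142] → cuts [15, 73, 81, 112, 129, 148]
  PtaIX (TAACGT, off=4): starts [19, 60, 94, 117] → cuts [23, 64, 98, 121]

Pooled cuts: [15, 23, 28, 43, 53, 64, 73, 81, 98, 112, 121, 129, 148]

Fragments:
  15→23: 8 bp
  23→28: 5 bp
  28→43: 15 bp
  43→53: 10 bp
  53→64: 11 bp
  64→73: 9 bp
  73→81: 8 bp
  81→98: 17 bp
  98→112: 14 bp
  112→121: 9 bp
  121→129: 8 bp
  129→148: 19 bp
  148→15 (wrap): 153-148+15 = 20 bp

[5,8,8,8,9,9,10,11,14,15,17,19,20]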